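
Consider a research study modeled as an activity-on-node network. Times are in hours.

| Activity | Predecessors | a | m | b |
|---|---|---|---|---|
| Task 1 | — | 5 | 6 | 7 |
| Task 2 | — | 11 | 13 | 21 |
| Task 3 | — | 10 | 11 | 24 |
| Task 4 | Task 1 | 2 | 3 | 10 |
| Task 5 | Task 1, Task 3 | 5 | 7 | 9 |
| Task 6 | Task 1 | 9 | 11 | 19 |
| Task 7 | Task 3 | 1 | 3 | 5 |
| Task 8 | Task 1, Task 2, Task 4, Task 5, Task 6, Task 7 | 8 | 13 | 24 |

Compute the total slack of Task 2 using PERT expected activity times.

te_Task 1 = (5 + 4·6 + 7)/6 = 36/6 = 6
te_Task 2 = (11 + 4·13 + 21)/6 = 84/6 = 14
te_Task 3 = (10 + 4·11 + 24)/6 = 78/6 = 13
te_Task 4 = (2 + 4·3 + 10)/6 = 24/6 = 4
te_Task 5 = (5 + 4·7 + 9)/6 = 42/6 = 7
te_Task 6 = (9 + 4·11 + 19)/6 = 72/6 = 12
te_Task 7 = (1 + 4·3 + 5)/6 = 18/6 = 3
te_Task 8 = (8 + 4·13 + 24)/6 = 84/6 = 14

Forward pass:
ES_Task 1 = 0; EF_Task 1 = 6
ES_Task 2 = 0; EF_Task 2 = 14
ES_Task 3 = 0; EF_Task 3 = 13
ES_Task 4 = 6; EF_Task 4 = 6+4 = 10
ES_Task 5 = max(EF_Task 1=6, EF_Task 3=13) = 13; EF_Task 5 = 13+7 = 20
ES_Task 6 = 6; EF_Task 6 = 6+12 = 18
ES_Task 7 = 13; EF_Task 7 = 13+3 = 16
ES_Task 8 = max(EF_Task 1=6, EF_Task 2=14, EF_Task 4=10, EF_Task 5=20, EF_Task 6=18, EF_Task 7=16) = 20; EF_Task 8 = 20+14 = 34
Expected project duration μ = 34 hours. Critical path: Task 3 → Task 5 → Task 8.

Backward pass:
LF_Task 8 = 34; LS_Task 8 = 34−14 = 20
LF_Task 7 = LS_Task 8 = 20; LS_Task 7 = 20−3 = 17
LF_Task 6 = LS_Task 8 = 20; LS_Task 6 = 20−12 = 8
LF_Task 5 = LS_Task 8 = 20; LS_Task 5 = 20−7 = 13
LF_Task 4 = LS_Task 8 = 20; LS_Task 4 = 20−4 = 16
LF_Task 3 = min(LS_Task 5=13, LS_Task 7=17) = 13; LS_Task 3 = 13−13 = 0
LF_Task 2 = LS_Task 8 = 20; LS_Task 2 = 20−14 = 6
LF_Task 1 = min(LS_Task 4=16, LS_Task 5=13, LS_Task 6=8, LS_Task 8=20) = 8; LS_Task 1 = 8−6 = 2
Slack_Task 2 = LS_Task 2 − ES_Task 2 = 6 − 0 = 6

6 hours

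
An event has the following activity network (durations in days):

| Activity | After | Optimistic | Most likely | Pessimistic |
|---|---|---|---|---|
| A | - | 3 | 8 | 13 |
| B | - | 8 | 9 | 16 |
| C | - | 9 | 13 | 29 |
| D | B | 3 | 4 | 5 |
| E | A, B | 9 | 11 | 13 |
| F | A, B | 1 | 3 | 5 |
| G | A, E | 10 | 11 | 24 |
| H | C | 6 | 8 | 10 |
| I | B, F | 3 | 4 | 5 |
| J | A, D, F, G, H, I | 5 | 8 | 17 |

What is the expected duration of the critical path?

43 days

te_A = (3 + 4·8 + 13)/6 = 48/6 = 8
te_B = (8 + 4·9 + 16)/6 = 60/6 = 10
te_C = (9 + 4·13 + 29)/6 = 90/6 = 15
te_D = (3 + 4·4 + 5)/6 = 24/6 = 4
te_E = (9 + 4·11 + 13)/6 = 66/6 = 11
te_F = (1 + 4·3 + 5)/6 = 18/6 = 3
te_G = (10 + 4·11 + 24)/6 = 78/6 = 13
te_H = (6 + 4·8 + 10)/6 = 48/6 = 8
te_I = (3 + 4·4 + 5)/6 = 24/6 = 4
te_J = (5 + 4·8 + 17)/6 = 54/6 = 9

Forward pass:
ES_A = 0; EF_A = 8
ES_B = 0; EF_B = 10
ES_C = 0; EF_C = 15
ES_D = 10; EF_D = 10+4 = 14
ES_E = max(EF_A=8, EF_B=10) = 10; EF_E = 10+11 = 21
ES_F = max(EF_A=8, EF_B=10) = 10; EF_F = 10+3 = 13
ES_G = max(EF_A=8, EF_E=21) = 21; EF_G = 21+13 = 34
ES_H = 15; EF_H = 15+8 = 23
ES_I = max(EF_B=10, EF_F=13) = 13; EF_I = 13+4 = 17
ES_J = max(EF_A=8, EF_D=14, EF_F=13, EF_G=34, EF_H=23, EF_I=17) = 34; EF_J = 34+9 = 43
Expected project duration μ = 43 days. Critical path: B → E → G → J.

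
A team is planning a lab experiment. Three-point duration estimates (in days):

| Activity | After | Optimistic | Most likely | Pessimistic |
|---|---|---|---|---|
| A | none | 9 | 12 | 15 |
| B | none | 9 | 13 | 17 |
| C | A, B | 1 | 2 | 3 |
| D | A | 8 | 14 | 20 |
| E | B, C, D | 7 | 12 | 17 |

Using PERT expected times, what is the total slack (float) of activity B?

11 days

te_A = (9 + 4·12 + 15)/6 = 72/6 = 12
te_B = (9 + 4·13 + 17)/6 = 78/6 = 13
te_C = (1 + 4·2 + 3)/6 = 12/6 = 2
te_D = (8 + 4·14 + 20)/6 = 84/6 = 14
te_E = (7 + 4·12 + 17)/6 = 72/6 = 12

Forward pass:
ES_A = 0; EF_A = 12
ES_B = 0; EF_B = 13
ES_C = max(EF_A=12, EF_B=13) = 13; EF_C = 13+2 = 15
ES_D = 12; EF_D = 12+14 = 26
ES_E = max(EF_B=13, EF_C=15, EF_D=26) = 26; EF_E = 26+12 = 38
Expected project duration μ = 38 days. Critical path: A → D → E.

Backward pass:
LF_E = 38; LS_E = 38−12 = 26
LF_D = LS_E = 26; LS_D = 26−14 = 12
LF_C = LS_E = 26; LS_C = 26−2 = 24
LF_B = min(LS_C=24, LS_E=26) = 24; LS_B = 24−13 = 11
LF_A = min(LS_C=24, LS_D=12) = 12; LS_A = 12−12 = 0
Slack_B = LS_B − ES_B = 11 − 0 = 11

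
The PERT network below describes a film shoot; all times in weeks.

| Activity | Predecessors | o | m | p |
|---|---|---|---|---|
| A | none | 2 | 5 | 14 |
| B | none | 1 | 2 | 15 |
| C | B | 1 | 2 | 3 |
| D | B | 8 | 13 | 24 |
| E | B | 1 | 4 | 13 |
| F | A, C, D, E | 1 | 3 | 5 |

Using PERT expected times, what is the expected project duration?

te_A = (2 + 4·5 + 14)/6 = 36/6 = 6
te_B = (1 + 4·2 + 15)/6 = 24/6 = 4
te_C = (1 + 4·2 + 3)/6 = 12/6 = 2
te_D = (8 + 4·13 + 24)/6 = 84/6 = 14
te_E = (1 + 4·4 + 13)/6 = 30/6 = 5
te_F = (1 + 4·3 + 5)/6 = 18/6 = 3

Forward pass:
ES_A = 0; EF_A = 6
ES_B = 0; EF_B = 4
ES_C = 4; EF_C = 4+2 = 6
ES_D = 4; EF_D = 4+14 = 18
ES_E = 4; EF_E = 4+5 = 9
ES_F = max(EF_A=6, EF_C=6, EF_D=18, EF_E=9) = 18; EF_F = 18+3 = 21
Expected project duration μ = 21 weeks. Critical path: B → D → F.

21 weeks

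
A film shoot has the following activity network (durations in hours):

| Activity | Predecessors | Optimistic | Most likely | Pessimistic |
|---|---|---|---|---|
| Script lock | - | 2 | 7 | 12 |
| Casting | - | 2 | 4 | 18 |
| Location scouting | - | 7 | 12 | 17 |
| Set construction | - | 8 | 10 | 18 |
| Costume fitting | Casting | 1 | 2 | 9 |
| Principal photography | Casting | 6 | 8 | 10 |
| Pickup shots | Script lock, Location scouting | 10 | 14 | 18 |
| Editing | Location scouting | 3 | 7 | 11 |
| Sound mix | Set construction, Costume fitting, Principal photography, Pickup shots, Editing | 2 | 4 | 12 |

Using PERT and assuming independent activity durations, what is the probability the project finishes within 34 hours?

0.866

te_Script lock = (2 + 4·7 + 12)/6 = 42/6 = 7; σ²_Script lock = ((12−2)/6)² = 2.778
te_Casting = (2 + 4·4 + 18)/6 = 36/6 = 6; σ²_Casting = ((18−2)/6)² = 7.111
te_Location scouting = (7 + 4·12 + 17)/6 = 72/6 = 12; σ²_Location scouting = ((17−7)/6)² = 2.778
te_Set construction = (8 + 4·10 + 18)/6 = 66/6 = 11; σ²_Set construction = ((18−8)/6)² = 2.778
te_Costume fitting = (1 + 4·2 + 9)/6 = 18/6 = 3; σ²_Costume fitting = ((9−1)/6)² = 1.778
te_Principal photography = (6 + 4·8 + 10)/6 = 48/6 = 8; σ²_Principal photography = ((10−6)/6)² = 0.444
te_Pickup shots = (10 + 4·14 + 18)/6 = 84/6 = 14; σ²_Pickup shots = ((18−10)/6)² = 1.778
te_Editing = (3 + 4·7 + 11)/6 = 42/6 = 7; σ²_Editing = ((11−3)/6)² = 1.778
te_Sound mix = (2 + 4·4 + 12)/6 = 30/6 = 5; σ²_Sound mix = ((12−2)/6)² = 2.778

Forward pass:
ES_Script lock = 0; EF_Script lock = 7
ES_Casting = 0; EF_Casting = 6
ES_Location scouting = 0; EF_Location scouting = 12
ES_Set construction = 0; EF_Set construction = 11
ES_Costume fitting = 6; EF_Costume fitting = 6+3 = 9
ES_Principal photography = 6; EF_Principal photography = 6+8 = 14
ES_Pickup shots = max(EF_Script lock=7, EF_Location scouting=12) = 12; EF_Pickup shots = 12+14 = 26
ES_Editing = 12; EF_Editing = 12+7 = 19
ES_Sound mix = max(EF_Set construction=11, EF_Costume fitting=9, EF_Principal photography=14, EF_Pickup shots=26, EF_Editing=19) = 26; EF_Sound mix = 26+5 = 31
Expected project duration μ = 31 hours. Critical path: Location scouting → Pickup shots → Sound mix.

Variance along critical path = 2.778 + 1.778 + 2.778 = 7.333; σ = √7.333 = 2.708 hours.
Z = (34 − 31) / 2.708 = 1.108
P(T ≤ 34) = Φ(1.108) ≈ 0.866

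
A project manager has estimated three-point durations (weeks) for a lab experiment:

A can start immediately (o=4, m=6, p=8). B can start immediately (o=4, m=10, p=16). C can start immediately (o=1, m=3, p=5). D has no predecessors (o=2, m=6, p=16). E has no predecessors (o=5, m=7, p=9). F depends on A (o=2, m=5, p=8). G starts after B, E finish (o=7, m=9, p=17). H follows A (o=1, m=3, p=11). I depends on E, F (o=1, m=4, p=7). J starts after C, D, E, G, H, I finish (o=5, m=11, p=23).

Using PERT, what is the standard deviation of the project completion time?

3.97 weeks

te_A = (4 + 4·6 + 8)/6 = 36/6 = 6; σ²_A = ((8−4)/6)² = 0.444
te_B = (4 + 4·10 + 16)/6 = 60/6 = 10; σ²_B = ((16−4)/6)² = 4.000
te_C = (1 + 4·3 + 5)/6 = 18/6 = 3; σ²_C = ((5−1)/6)² = 0.444
te_D = (2 + 4·6 + 16)/6 = 42/6 = 7; σ²_D = ((16−2)/6)² = 5.444
te_E = (5 + 4·7 + 9)/6 = 42/6 = 7; σ²_E = ((9−5)/6)² = 0.444
te_F = (2 + 4·5 + 8)/6 = 30/6 = 5; σ²_F = ((8−2)/6)² = 1.000
te_G = (7 + 4·9 + 17)/6 = 60/6 = 10; σ²_G = ((17−7)/6)² = 2.778
te_H = (1 + 4·3 + 11)/6 = 24/6 = 4; σ²_H = ((11−1)/6)² = 2.778
te_I = (1 + 4·4 + 7)/6 = 24/6 = 4; σ²_I = ((7−1)/6)² = 1.000
te_J = (5 + 4·11 + 23)/6 = 72/6 = 12; σ²_J = ((23−5)/6)² = 9.000

Forward pass:
ES_A = 0; EF_A = 6
ES_B = 0; EF_B = 10
ES_C = 0; EF_C = 3
ES_D = 0; EF_D = 7
ES_E = 0; EF_E = 7
ES_F = 6; EF_F = 6+5 = 11
ES_G = max(EF_B=10, EF_E=7) = 10; EF_G = 10+10 = 20
ES_H = 6; EF_H = 6+4 = 10
ES_I = max(EF_E=7, EF_F=11) = 11; EF_I = 11+4 = 15
ES_J = max(EF_C=3, EF_D=7, EF_E=7, EF_G=20, EF_H=10, EF_I=15) = 20; EF_J = 20+12 = 32
Expected project duration μ = 32 weeks. Critical path: B → G → J.

Variance along critical path = 4.000 + 2.778 + 9.000 = 15.778
σ = √15.778 = 3.972 weeks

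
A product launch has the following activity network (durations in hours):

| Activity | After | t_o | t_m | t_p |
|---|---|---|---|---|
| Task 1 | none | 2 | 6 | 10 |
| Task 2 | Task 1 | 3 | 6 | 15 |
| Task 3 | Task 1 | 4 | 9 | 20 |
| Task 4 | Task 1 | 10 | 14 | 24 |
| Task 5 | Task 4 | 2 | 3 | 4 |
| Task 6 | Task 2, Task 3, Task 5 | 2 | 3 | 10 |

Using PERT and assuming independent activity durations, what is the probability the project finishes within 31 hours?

0.840

te_Task 1 = (2 + 4·6 + 10)/6 = 36/6 = 6; σ²_Task 1 = ((10−2)/6)² = 1.778
te_Task 2 = (3 + 4·6 + 15)/6 = 42/6 = 7; σ²_Task 2 = ((15−3)/6)² = 4.000
te_Task 3 = (4 + 4·9 + 20)/6 = 60/6 = 10; σ²_Task 3 = ((20−4)/6)² = 7.111
te_Task 4 = (10 + 4·14 + 24)/6 = 90/6 = 15; σ²_Task 4 = ((24−10)/6)² = 5.444
te_Task 5 = (2 + 4·3 + 4)/6 = 18/6 = 3; σ²_Task 5 = ((4−2)/6)² = 0.111
te_Task 6 = (2 + 4·3 + 10)/6 = 24/6 = 4; σ²_Task 6 = ((10−2)/6)² = 1.778

Forward pass:
ES_Task 1 = 0; EF_Task 1 = 6
ES_Task 2 = 6; EF_Task 2 = 6+7 = 13
ES_Task 3 = 6; EF_Task 3 = 6+10 = 16
ES_Task 4 = 6; EF_Task 4 = 6+15 = 21
ES_Task 5 = 21; EF_Task 5 = 21+3 = 24
ES_Task 6 = max(EF_Task 2=13, EF_Task 3=16, EF_Task 5=24) = 24; EF_Task 6 = 24+4 = 28
Expected project duration μ = 28 hours. Critical path: Task 1 → Task 4 → Task 5 → Task 6.

Variance along critical path = 1.778 + 5.444 + 0.111 + 1.778 = 9.111; σ = √9.111 = 3.018 hours.
Z = (31 − 28) / 3.018 = 0.994
P(T ≤ 31) = Φ(0.994) ≈ 0.840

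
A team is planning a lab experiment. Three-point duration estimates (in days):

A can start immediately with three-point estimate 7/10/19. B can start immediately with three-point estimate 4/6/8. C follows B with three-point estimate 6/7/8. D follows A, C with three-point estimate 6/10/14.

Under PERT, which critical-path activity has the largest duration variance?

te_A = (7 + 4·10 + 19)/6 = 66/6 = 11; σ²_A = ((19−7)/6)² = 4.000
te_B = (4 + 4·6 + 8)/6 = 36/6 = 6; σ²_B = ((8−4)/6)² = 0.444
te_C = (6 + 4·7 + 8)/6 = 42/6 = 7; σ²_C = ((8−6)/6)² = 0.111
te_D = (6 + 4·10 + 14)/6 = 60/6 = 10; σ²_D = ((14−6)/6)² = 1.778

Forward pass:
ES_A = 0; EF_A = 11
ES_B = 0; EF_B = 6
ES_C = 6; EF_C = 6+7 = 13
ES_D = max(EF_A=11, EF_C=13) = 13; EF_D = 13+10 = 23
Expected project duration μ = 23 days. Critical path: B → C → D.

Variances on critical path: σ²_B=0.444, σ²_C=0.111, σ²_D=1.778.
Largest is σ²_D = 1.778.

D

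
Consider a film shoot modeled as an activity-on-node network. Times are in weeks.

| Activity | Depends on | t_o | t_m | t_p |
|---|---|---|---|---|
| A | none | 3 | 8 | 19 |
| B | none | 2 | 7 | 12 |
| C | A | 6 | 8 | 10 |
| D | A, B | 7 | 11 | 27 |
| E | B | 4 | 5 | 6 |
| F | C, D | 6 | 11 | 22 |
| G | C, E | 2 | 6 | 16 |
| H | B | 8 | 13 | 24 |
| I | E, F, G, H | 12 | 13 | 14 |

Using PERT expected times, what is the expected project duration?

47 weeks

te_A = (3 + 4·8 + 19)/6 = 54/6 = 9
te_B = (2 + 4·7 + 12)/6 = 42/6 = 7
te_C = (6 + 4·8 + 10)/6 = 48/6 = 8
te_D = (7 + 4·11 + 27)/6 = 78/6 = 13
te_E = (4 + 4·5 + 6)/6 = 30/6 = 5
te_F = (6 + 4·11 + 22)/6 = 72/6 = 12
te_G = (2 + 4·6 + 16)/6 = 42/6 = 7
te_H = (8 + 4·13 + 24)/6 = 84/6 = 14
te_I = (12 + 4·13 + 14)/6 = 78/6 = 13

Forward pass:
ES_A = 0; EF_A = 9
ES_B = 0; EF_B = 7
ES_C = 9; EF_C = 9+8 = 17
ES_D = max(EF_A=9, EF_B=7) = 9; EF_D = 9+13 = 22
ES_E = 7; EF_E = 7+5 = 12
ES_F = max(EF_C=17, EF_D=22) = 22; EF_F = 22+12 = 34
ES_G = max(EF_C=17, EF_E=12) = 17; EF_G = 17+7 = 24
ES_H = 7; EF_H = 7+14 = 21
ES_I = max(EF_E=12, EF_F=34, EF_G=24, EF_H=21) = 34; EF_I = 34+13 = 47
Expected project duration μ = 47 weeks. Critical path: A → D → F → I.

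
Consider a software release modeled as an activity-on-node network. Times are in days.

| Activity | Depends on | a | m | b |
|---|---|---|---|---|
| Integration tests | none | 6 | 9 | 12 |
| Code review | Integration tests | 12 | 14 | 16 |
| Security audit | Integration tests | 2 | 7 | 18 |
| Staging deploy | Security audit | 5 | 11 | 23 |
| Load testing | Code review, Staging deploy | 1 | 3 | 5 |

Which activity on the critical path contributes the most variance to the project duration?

te_Integration tests = (6 + 4·9 + 12)/6 = 54/6 = 9; σ²_Integration tests = ((12−6)/6)² = 1.000
te_Code review = (12 + 4·14 + 16)/6 = 84/6 = 14; σ²_Code review = ((16−12)/6)² = 0.444
te_Security audit = (2 + 4·7 + 18)/6 = 48/6 = 8; σ²_Security audit = ((18−2)/6)² = 7.111
te_Staging deploy = (5 + 4·11 + 23)/6 = 72/6 = 12; σ²_Staging deploy = ((23−5)/6)² = 9.000
te_Load testing = (1 + 4·3 + 5)/6 = 18/6 = 3; σ²_Load testing = ((5−1)/6)² = 0.444

Forward pass:
ES_Integration tests = 0; EF_Integration tests = 9
ES_Code review = 9; EF_Code review = 9+14 = 23
ES_Security audit = 9; EF_Security audit = 9+8 = 17
ES_Staging deploy = 17; EF_Staging deploy = 17+12 = 29
ES_Load testing = max(EF_Code review=23, EF_Staging deploy=29) = 29; EF_Load testing = 29+3 = 32
Expected project duration μ = 32 days. Critical path: Integration tests → Security audit → Staging deploy → Load testing.

Variances on critical path: σ²_Integration tests=1.000, σ²_Security audit=7.111, σ²_Staging deploy=9.000, σ²_Load testing=0.444.
Largest is σ²_Staging deploy = 9.000.

Staging deploy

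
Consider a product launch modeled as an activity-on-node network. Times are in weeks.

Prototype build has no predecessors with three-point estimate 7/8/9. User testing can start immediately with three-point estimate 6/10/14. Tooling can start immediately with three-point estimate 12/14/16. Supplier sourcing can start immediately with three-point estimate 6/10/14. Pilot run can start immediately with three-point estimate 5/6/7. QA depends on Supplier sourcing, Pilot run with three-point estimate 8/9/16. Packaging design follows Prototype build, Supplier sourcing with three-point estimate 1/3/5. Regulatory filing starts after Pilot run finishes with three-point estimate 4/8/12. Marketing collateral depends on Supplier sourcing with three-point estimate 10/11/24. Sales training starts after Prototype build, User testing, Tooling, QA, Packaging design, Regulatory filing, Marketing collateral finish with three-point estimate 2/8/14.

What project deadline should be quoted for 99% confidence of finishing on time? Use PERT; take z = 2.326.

te_Prototype build = (7 + 4·8 + 9)/6 = 48/6 = 8; σ²_Prototype build = ((9−7)/6)² = 0.111
te_User testing = (6 + 4·10 + 14)/6 = 60/6 = 10; σ²_User testing = ((14−6)/6)² = 1.778
te_Tooling = (12 + 4·14 + 16)/6 = 84/6 = 14; σ²_Tooling = ((16−12)/6)² = 0.444
te_Supplier sourcing = (6 + 4·10 + 14)/6 = 60/6 = 10; σ²_Supplier sourcing = ((14−6)/6)² = 1.778
te_Pilot run = (5 + 4·6 + 7)/6 = 36/6 = 6; σ²_Pilot run = ((7−5)/6)² = 0.111
te_QA = (8 + 4·9 + 16)/6 = 60/6 = 10; σ²_QA = ((16−8)/6)² = 1.778
te_Packaging design = (1 + 4·3 + 5)/6 = 18/6 = 3; σ²_Packaging design = ((5−1)/6)² = 0.444
te_Regulatory filing = (4 + 4·8 + 12)/6 = 48/6 = 8; σ²_Regulatory filing = ((12−4)/6)² = 1.778
te_Marketing collateral = (10 + 4·11 + 24)/6 = 78/6 = 13; σ²_Marketing collateral = ((24−10)/6)² = 5.444
te_Sales training = (2 + 4·8 + 14)/6 = 48/6 = 8; σ²_Sales training = ((14−2)/6)² = 4.000

Forward pass:
ES_Prototype build = 0; EF_Prototype build = 8
ES_User testing = 0; EF_User testing = 10
ES_Tooling = 0; EF_Tooling = 14
ES_Supplier sourcing = 0; EF_Supplier sourcing = 10
ES_Pilot run = 0; EF_Pilot run = 6
ES_QA = max(EF_Supplier sourcing=10, EF_Pilot run=6) = 10; EF_QA = 10+10 = 20
ES_Packaging design = max(EF_Prototype build=8, EF_Supplier sourcing=10) = 10; EF_Packaging design = 10+3 = 13
ES_Regulatory filing = 6; EF_Regulatory filing = 6+8 = 14
ES_Marketing collateral = 10; EF_Marketing collateral = 10+13 = 23
ES_Sales training = max(EF_Prototype build=8, EF_User testing=10, EF_Tooling=14, EF_QA=20, EF_Packaging design=13, EF_Regulatory filing=14, EF_Marketing collateral=23) = 23; EF_Sales training = 23+8 = 31
Expected project duration μ = 31 weeks. Critical path: Supplier sourcing → Marketing collateral → Sales training.

Variance along critical path = 1.778 + 5.444 + 4.000 = 11.222; σ = 3.350 weeks.
D = μ + z·σ = 31 + 2.326·3.350 = 38.8 weeks

38.8 weeks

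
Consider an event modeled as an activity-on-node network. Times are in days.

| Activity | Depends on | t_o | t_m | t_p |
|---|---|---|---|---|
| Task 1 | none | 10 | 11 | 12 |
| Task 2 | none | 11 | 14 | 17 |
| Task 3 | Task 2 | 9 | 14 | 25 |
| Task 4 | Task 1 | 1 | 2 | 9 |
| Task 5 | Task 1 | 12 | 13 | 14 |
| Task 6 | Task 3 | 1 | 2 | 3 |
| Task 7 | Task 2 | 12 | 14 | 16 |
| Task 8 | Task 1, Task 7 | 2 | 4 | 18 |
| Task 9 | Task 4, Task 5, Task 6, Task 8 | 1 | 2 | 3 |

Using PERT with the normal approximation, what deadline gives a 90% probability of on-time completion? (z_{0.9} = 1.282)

39.8 days

te_Task 1 = (10 + 4·11 + 12)/6 = 66/6 = 11; σ²_Task 1 = ((12−10)/6)² = 0.111
te_Task 2 = (11 + 4·14 + 17)/6 = 84/6 = 14; σ²_Task 2 = ((17−11)/6)² = 1.000
te_Task 3 = (9 + 4·14 + 25)/6 = 90/6 = 15; σ²_Task 3 = ((25−9)/6)² = 7.111
te_Task 4 = (1 + 4·2 + 9)/6 = 18/6 = 3; σ²_Task 4 = ((9−1)/6)² = 1.778
te_Task 5 = (12 + 4·13 + 14)/6 = 78/6 = 13; σ²_Task 5 = ((14−12)/6)² = 0.111
te_Task 6 = (1 + 4·2 + 3)/6 = 12/6 = 2; σ²_Task 6 = ((3−1)/6)² = 0.111
te_Task 7 = (12 + 4·14 + 16)/6 = 84/6 = 14; σ²_Task 7 = ((16−12)/6)² = 0.444
te_Task 8 = (2 + 4·4 + 18)/6 = 36/6 = 6; σ²_Task 8 = ((18−2)/6)² = 7.111
te_Task 9 = (1 + 4·2 + 3)/6 = 12/6 = 2; σ²_Task 9 = ((3−1)/6)² = 0.111

Forward pass:
ES_Task 1 = 0; EF_Task 1 = 11
ES_Task 2 = 0; EF_Task 2 = 14
ES_Task 3 = 14; EF_Task 3 = 14+15 = 29
ES_Task 4 = 11; EF_Task 4 = 11+3 = 14
ES_Task 5 = 11; EF_Task 5 = 11+13 = 24
ES_Task 6 = 29; EF_Task 6 = 29+2 = 31
ES_Task 7 = 14; EF_Task 7 = 14+14 = 28
ES_Task 8 = max(EF_Task 1=11, EF_Task 7=28) = 28; EF_Task 8 = 28+6 = 34
ES_Task 9 = max(EF_Task 4=14, EF_Task 5=24, EF_Task 6=31, EF_Task 8=34) = 34; EF_Task 9 = 34+2 = 36
Expected project duration μ = 36 days. Critical path: Task 2 → Task 7 → Task 8 → Task 9.

Variance along critical path = 1.000 + 0.444 + 7.111 + 0.111 = 8.667; σ = 2.944 days.
D = μ + z·σ = 36 + 1.282·2.944 = 39.8 days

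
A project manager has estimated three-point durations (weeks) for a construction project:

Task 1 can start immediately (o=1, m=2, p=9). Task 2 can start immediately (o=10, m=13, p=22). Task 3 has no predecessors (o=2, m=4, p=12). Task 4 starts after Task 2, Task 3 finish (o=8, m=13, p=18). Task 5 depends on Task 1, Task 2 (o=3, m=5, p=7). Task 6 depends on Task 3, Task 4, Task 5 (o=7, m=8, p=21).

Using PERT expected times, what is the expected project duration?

37 weeks

te_Task 1 = (1 + 4·2 + 9)/6 = 18/6 = 3
te_Task 2 = (10 + 4·13 + 22)/6 = 84/6 = 14
te_Task 3 = (2 + 4·4 + 12)/6 = 30/6 = 5
te_Task 4 = (8 + 4·13 + 18)/6 = 78/6 = 13
te_Task 5 = (3 + 4·5 + 7)/6 = 30/6 = 5
te_Task 6 = (7 + 4·8 + 21)/6 = 60/6 = 10

Forward pass:
ES_Task 1 = 0; EF_Task 1 = 3
ES_Task 2 = 0; EF_Task 2 = 14
ES_Task 3 = 0; EF_Task 3 = 5
ES_Task 4 = max(EF_Task 2=14, EF_Task 3=5) = 14; EF_Task 4 = 14+13 = 27
ES_Task 5 = max(EF_Task 1=3, EF_Task 2=14) = 14; EF_Task 5 = 14+5 = 19
ES_Task 6 = max(EF_Task 3=5, EF_Task 4=27, EF_Task 5=19) = 27; EF_Task 6 = 27+10 = 37
Expected project duration μ = 37 weeks. Critical path: Task 2 → Task 4 → Task 6.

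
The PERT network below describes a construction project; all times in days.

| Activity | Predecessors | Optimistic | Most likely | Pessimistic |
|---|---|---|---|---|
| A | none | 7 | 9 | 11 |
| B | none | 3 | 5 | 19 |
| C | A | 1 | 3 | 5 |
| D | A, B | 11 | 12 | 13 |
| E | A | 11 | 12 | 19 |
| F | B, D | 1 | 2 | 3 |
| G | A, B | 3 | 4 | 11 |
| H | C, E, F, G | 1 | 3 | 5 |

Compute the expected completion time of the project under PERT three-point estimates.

26 days

te_A = (7 + 4·9 + 11)/6 = 54/6 = 9
te_B = (3 + 4·5 + 19)/6 = 42/6 = 7
te_C = (1 + 4·3 + 5)/6 = 18/6 = 3
te_D = (11 + 4·12 + 13)/6 = 72/6 = 12
te_E = (11 + 4·12 + 19)/6 = 78/6 = 13
te_F = (1 + 4·2 + 3)/6 = 12/6 = 2
te_G = (3 + 4·4 + 11)/6 = 30/6 = 5
te_H = (1 + 4·3 + 5)/6 = 18/6 = 3

Forward pass:
ES_A = 0; EF_A = 9
ES_B = 0; EF_B = 7
ES_C = 9; EF_C = 9+3 = 12
ES_D = max(EF_A=9, EF_B=7) = 9; EF_D = 9+12 = 21
ES_E = 9; EF_E = 9+13 = 22
ES_F = max(EF_B=7, EF_D=21) = 21; EF_F = 21+2 = 23
ES_G = max(EF_A=9, EF_B=7) = 9; EF_G = 9+5 = 14
ES_H = max(EF_C=12, EF_E=22, EF_F=23, EF_G=14) = 23; EF_H = 23+3 = 26
Expected project duration μ = 26 days. Critical path: A → D → F → H.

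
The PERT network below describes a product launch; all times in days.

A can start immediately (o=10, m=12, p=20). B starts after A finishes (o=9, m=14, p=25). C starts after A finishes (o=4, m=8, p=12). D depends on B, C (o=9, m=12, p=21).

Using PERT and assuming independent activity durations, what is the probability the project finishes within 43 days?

0.704

te_A = (10 + 4·12 + 20)/6 = 78/6 = 13; σ²_A = ((20−10)/6)² = 2.778
te_B = (9 + 4·14 + 25)/6 = 90/6 = 15; σ²_B = ((25−9)/6)² = 7.111
te_C = (4 + 4·8 + 12)/6 = 48/6 = 8; σ²_C = ((12−4)/6)² = 1.778
te_D = (9 + 4·12 + 21)/6 = 78/6 = 13; σ²_D = ((21−9)/6)² = 4.000

Forward pass:
ES_A = 0; EF_A = 13
ES_B = 13; EF_B = 13+15 = 28
ES_C = 13; EF_C = 13+8 = 21
ES_D = max(EF_B=28, EF_C=21) = 28; EF_D = 28+13 = 41
Expected project duration μ = 41 days. Critical path: A → B → D.

Variance along critical path = 2.778 + 7.111 + 4.000 = 13.889; σ = √13.889 = 3.727 days.
Z = (43 − 41) / 3.727 = 0.537
P(T ≤ 43) = Φ(0.537) ≈ 0.704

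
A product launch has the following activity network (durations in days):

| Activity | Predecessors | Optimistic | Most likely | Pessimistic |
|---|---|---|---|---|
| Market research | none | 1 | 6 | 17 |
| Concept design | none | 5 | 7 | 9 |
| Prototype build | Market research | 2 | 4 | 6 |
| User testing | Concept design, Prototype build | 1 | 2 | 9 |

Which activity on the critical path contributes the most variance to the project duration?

te_Market research = (1 + 4·6 + 17)/6 = 42/6 = 7; σ²_Market research = ((17−1)/6)² = 7.111
te_Concept design = (5 + 4·7 + 9)/6 = 42/6 = 7; σ²_Concept design = ((9−5)/6)² = 0.444
te_Prototype build = (2 + 4·4 + 6)/6 = 24/6 = 4; σ²_Prototype build = ((6−2)/6)² = 0.444
te_User testing = (1 + 4·2 + 9)/6 = 18/6 = 3; σ²_User testing = ((9−1)/6)² = 1.778

Forward pass:
ES_Market research = 0; EF_Market research = 7
ES_Concept design = 0; EF_Concept design = 7
ES_Prototype build = 7; EF_Prototype build = 7+4 = 11
ES_User testing = max(EF_Concept design=7, EF_Prototype build=11) = 11; EF_User testing = 11+3 = 14
Expected project duration μ = 14 days. Critical path: Market research → Prototype build → User testing.

Variances on critical path: σ²_Market research=7.111, σ²_Prototype build=0.444, σ²_User testing=1.778.
Largest is σ²_Market research = 7.111.

Market research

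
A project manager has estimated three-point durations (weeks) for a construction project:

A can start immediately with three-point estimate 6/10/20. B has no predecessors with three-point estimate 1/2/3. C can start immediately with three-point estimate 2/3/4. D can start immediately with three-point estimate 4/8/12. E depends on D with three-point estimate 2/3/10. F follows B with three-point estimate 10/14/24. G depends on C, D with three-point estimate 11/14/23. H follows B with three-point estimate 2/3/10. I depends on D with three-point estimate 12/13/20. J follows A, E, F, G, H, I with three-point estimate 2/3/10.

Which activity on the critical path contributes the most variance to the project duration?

te_A = (6 + 4·10 + 20)/6 = 66/6 = 11; σ²_A = ((20−6)/6)² = 5.444
te_B = (1 + 4·2 + 3)/6 = 12/6 = 2; σ²_B = ((3−1)/6)² = 0.111
te_C = (2 + 4·3 + 4)/6 = 18/6 = 3; σ²_C = ((4−2)/6)² = 0.111
te_D = (4 + 4·8 + 12)/6 = 48/6 = 8; σ²_D = ((12−4)/6)² = 1.778
te_E = (2 + 4·3 + 10)/6 = 24/6 = 4; σ²_E = ((10−2)/6)² = 1.778
te_F = (10 + 4·14 + 24)/6 = 90/6 = 15; σ²_F = ((24−10)/6)² = 5.444
te_G = (11 + 4·14 + 23)/6 = 90/6 = 15; σ²_G = ((23−11)/6)² = 4.000
te_H = (2 + 4·3 + 10)/6 = 24/6 = 4; σ²_H = ((10−2)/6)² = 1.778
te_I = (12 + 4·13 + 20)/6 = 84/6 = 14; σ²_I = ((20−12)/6)² = 1.778
te_J = (2 + 4·3 + 10)/6 = 24/6 = 4; σ²_J = ((10−2)/6)² = 1.778

Forward pass:
ES_A = 0; EF_A = 11
ES_B = 0; EF_B = 2
ES_C = 0; EF_C = 3
ES_D = 0; EF_D = 8
ES_E = 8; EF_E = 8+4 = 12
ES_F = 2; EF_F = 2+15 = 17
ES_G = max(EF_C=3, EF_D=8) = 8; EF_G = 8+15 = 23
ES_H = 2; EF_H = 2+4 = 6
ES_I = 8; EF_I = 8+14 = 22
ES_J = max(EF_A=11, EF_E=12, EF_F=17, EF_G=23, EF_H=6, EF_I=22) = 23; EF_J = 23+4 = 27
Expected project duration μ = 27 weeks. Critical path: D → G → J.

Variances on critical path: σ²_D=1.778, σ²_G=4.000, σ²_J=1.778.
Largest is σ²_G = 4.000.

G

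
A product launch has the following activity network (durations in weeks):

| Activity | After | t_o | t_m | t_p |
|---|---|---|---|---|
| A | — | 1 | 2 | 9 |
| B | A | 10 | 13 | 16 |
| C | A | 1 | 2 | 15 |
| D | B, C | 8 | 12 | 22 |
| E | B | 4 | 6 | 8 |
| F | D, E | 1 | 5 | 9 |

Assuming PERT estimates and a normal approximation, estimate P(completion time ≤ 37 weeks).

te_A = (1 + 4·2 + 9)/6 = 18/6 = 3; σ²_A = ((9−1)/6)² = 1.778
te_B = (10 + 4·13 + 16)/6 = 78/6 = 13; σ²_B = ((16−10)/6)² = 1.000
te_C = (1 + 4·2 + 15)/6 = 24/6 = 4; σ²_C = ((15−1)/6)² = 5.444
te_D = (8 + 4·12 + 22)/6 = 78/6 = 13; σ²_D = ((22−8)/6)² = 5.444
te_E = (4 + 4·6 + 8)/6 = 36/6 = 6; σ²_E = ((8−4)/6)² = 0.444
te_F = (1 + 4·5 + 9)/6 = 30/6 = 5; σ²_F = ((9−1)/6)² = 1.778

Forward pass:
ES_A = 0; EF_A = 3
ES_B = 3; EF_B = 3+13 = 16
ES_C = 3; EF_C = 3+4 = 7
ES_D = max(EF_B=16, EF_C=7) = 16; EF_D = 16+13 = 29
ES_E = 16; EF_E = 16+6 = 22
ES_F = max(EF_D=29, EF_E=22) = 29; EF_F = 29+5 = 34
Expected project duration μ = 34 weeks. Critical path: A → B → D → F.

Variance along critical path = 1.778 + 1.000 + 5.444 + 1.778 = 10.000; σ = √10.000 = 3.162 weeks.
Z = (37 − 34) / 3.162 = 0.949
P(T ≤ 37) = Φ(0.949) ≈ 0.829

0.829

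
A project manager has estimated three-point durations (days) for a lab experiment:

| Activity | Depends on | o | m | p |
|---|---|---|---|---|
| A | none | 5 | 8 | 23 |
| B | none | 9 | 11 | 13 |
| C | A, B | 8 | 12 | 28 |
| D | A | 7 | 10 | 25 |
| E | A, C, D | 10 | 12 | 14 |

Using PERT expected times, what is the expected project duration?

37 days

te_A = (5 + 4·8 + 23)/6 = 60/6 = 10
te_B = (9 + 4·11 + 13)/6 = 66/6 = 11
te_C = (8 + 4·12 + 28)/6 = 84/6 = 14
te_D = (7 + 4·10 + 25)/6 = 72/6 = 12
te_E = (10 + 4·12 + 14)/6 = 72/6 = 12

Forward pass:
ES_A = 0; EF_A = 10
ES_B = 0; EF_B = 11
ES_C = max(EF_A=10, EF_B=11) = 11; EF_C = 11+14 = 25
ES_D = 10; EF_D = 10+12 = 22
ES_E = max(EF_A=10, EF_C=25, EF_D=22) = 25; EF_E = 25+12 = 37
Expected project duration μ = 37 days. Critical path: B → C → E.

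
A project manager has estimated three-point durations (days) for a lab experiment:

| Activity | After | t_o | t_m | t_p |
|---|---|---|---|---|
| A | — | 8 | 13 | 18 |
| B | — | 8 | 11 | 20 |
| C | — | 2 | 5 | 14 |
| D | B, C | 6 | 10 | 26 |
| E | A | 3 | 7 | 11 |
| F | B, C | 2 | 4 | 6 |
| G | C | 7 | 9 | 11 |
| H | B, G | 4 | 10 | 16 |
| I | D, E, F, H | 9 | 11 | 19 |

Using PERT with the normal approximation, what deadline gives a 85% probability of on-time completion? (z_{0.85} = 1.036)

40.5 days

te_A = (8 + 4·13 + 18)/6 = 78/6 = 13; σ²_A = ((18−8)/6)² = 2.778
te_B = (8 + 4·11 + 20)/6 = 72/6 = 12; σ²_B = ((20−8)/6)² = 4.000
te_C = (2 + 4·5 + 14)/6 = 36/6 = 6; σ²_C = ((14−2)/6)² = 4.000
te_D = (6 + 4·10 + 26)/6 = 72/6 = 12; σ²_D = ((26−6)/6)² = 11.111
te_E = (3 + 4·7 + 11)/6 = 42/6 = 7; σ²_E = ((11−3)/6)² = 1.778
te_F = (2 + 4·4 + 6)/6 = 24/6 = 4; σ²_F = ((6−2)/6)² = 0.444
te_G = (7 + 4·9 + 11)/6 = 54/6 = 9; σ²_G = ((11−7)/6)² = 0.444
te_H = (4 + 4·10 + 16)/6 = 60/6 = 10; σ²_H = ((16−4)/6)² = 4.000
te_I = (9 + 4·11 + 19)/6 = 72/6 = 12; σ²_I = ((19−9)/6)² = 2.778

Forward pass:
ES_A = 0; EF_A = 13
ES_B = 0; EF_B = 12
ES_C = 0; EF_C = 6
ES_D = max(EF_B=12, EF_C=6) = 12; EF_D = 12+12 = 24
ES_E = 13; EF_E = 13+7 = 20
ES_F = max(EF_B=12, EF_C=6) = 12; EF_F = 12+4 = 16
ES_G = 6; EF_G = 6+9 = 15
ES_H = max(EF_B=12, EF_G=15) = 15; EF_H = 15+10 = 25
ES_I = max(EF_D=24, EF_E=20, EF_F=16, EF_H=25) = 25; EF_I = 25+12 = 37
Expected project duration μ = 37 days. Critical path: C → G → H → I.

Variance along critical path = 4.000 + 0.444 + 4.000 + 2.778 = 11.222; σ = 3.350 days.
D = μ + z·σ = 37 + 1.036·3.350 = 40.5 days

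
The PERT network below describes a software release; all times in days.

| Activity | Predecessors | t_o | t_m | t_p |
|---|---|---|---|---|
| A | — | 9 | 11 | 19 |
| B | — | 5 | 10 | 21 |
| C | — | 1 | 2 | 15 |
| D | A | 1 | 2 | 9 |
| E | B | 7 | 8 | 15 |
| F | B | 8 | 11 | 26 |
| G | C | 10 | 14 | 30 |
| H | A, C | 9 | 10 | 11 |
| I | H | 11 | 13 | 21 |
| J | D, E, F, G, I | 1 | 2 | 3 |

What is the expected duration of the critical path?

38 days

te_A = (9 + 4·11 + 19)/6 = 72/6 = 12
te_B = (5 + 4·10 + 21)/6 = 66/6 = 11
te_C = (1 + 4·2 + 15)/6 = 24/6 = 4
te_D = (1 + 4·2 + 9)/6 = 18/6 = 3
te_E = (7 + 4·8 + 15)/6 = 54/6 = 9
te_F = (8 + 4·11 + 26)/6 = 78/6 = 13
te_G = (10 + 4·14 + 30)/6 = 96/6 = 16
te_H = (9 + 4·10 + 11)/6 = 60/6 = 10
te_I = (11 + 4·13 + 21)/6 = 84/6 = 14
te_J = (1 + 4·2 + 3)/6 = 12/6 = 2

Forward pass:
ES_A = 0; EF_A = 12
ES_B = 0; EF_B = 11
ES_C = 0; EF_C = 4
ES_D = 12; EF_D = 12+3 = 15
ES_E = 11; EF_E = 11+9 = 20
ES_F = 11; EF_F = 11+13 = 24
ES_G = 4; EF_G = 4+16 = 20
ES_H = max(EF_A=12, EF_C=4) = 12; EF_H = 12+10 = 22
ES_I = 22; EF_I = 22+14 = 36
ES_J = max(EF_D=15, EF_E=20, EF_F=24, EF_G=20, EF_I=36) = 36; EF_J = 36+2 = 38
Expected project duration μ = 38 days. Critical path: A → H → I → J.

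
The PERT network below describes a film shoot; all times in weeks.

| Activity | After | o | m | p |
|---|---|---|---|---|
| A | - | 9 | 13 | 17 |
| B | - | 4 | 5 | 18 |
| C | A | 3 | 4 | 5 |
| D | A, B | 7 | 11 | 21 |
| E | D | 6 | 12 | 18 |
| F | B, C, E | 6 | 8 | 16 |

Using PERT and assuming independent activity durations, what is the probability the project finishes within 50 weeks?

0.857

te_A = (9 + 4·13 + 17)/6 = 78/6 = 13; σ²_A = ((17−9)/6)² = 1.778
te_B = (4 + 4·5 + 18)/6 = 42/6 = 7; σ²_B = ((18−4)/6)² = 5.444
te_C = (3 + 4·4 + 5)/6 = 24/6 = 4; σ²_C = ((5−3)/6)² = 0.111
te_D = (7 + 4·11 + 21)/6 = 72/6 = 12; σ²_D = ((21−7)/6)² = 5.444
te_E = (6 + 4·12 + 18)/6 = 72/6 = 12; σ²_E = ((18−6)/6)² = 4.000
te_F = (6 + 4·8 + 16)/6 = 54/6 = 9; σ²_F = ((16−6)/6)² = 2.778

Forward pass:
ES_A = 0; EF_A = 13
ES_B = 0; EF_B = 7
ES_C = 13; EF_C = 13+4 = 17
ES_D = max(EF_A=13, EF_B=7) = 13; EF_D = 13+12 = 25
ES_E = 25; EF_E = 25+12 = 37
ES_F = max(EF_B=7, EF_C=17, EF_E=37) = 37; EF_F = 37+9 = 46
Expected project duration μ = 46 weeks. Critical path: A → D → E → F.

Variance along critical path = 1.778 + 5.444 + 4.000 + 2.778 = 14.000; σ = √14.000 = 3.742 weeks.
Z = (50 − 46) / 3.742 = 1.069
P(T ≤ 50) = Φ(1.069) ≈ 0.857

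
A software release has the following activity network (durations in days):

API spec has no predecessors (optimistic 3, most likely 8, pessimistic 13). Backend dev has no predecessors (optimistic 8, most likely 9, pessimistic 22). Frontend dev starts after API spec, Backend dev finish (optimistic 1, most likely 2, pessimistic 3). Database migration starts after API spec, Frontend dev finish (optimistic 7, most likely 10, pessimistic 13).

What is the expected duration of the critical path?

te_API spec = (3 + 4·8 + 13)/6 = 48/6 = 8
te_Backend dev = (8 + 4·9 + 22)/6 = 66/6 = 11
te_Frontend dev = (1 + 4·2 + 3)/6 = 12/6 = 2
te_Database migration = (7 + 4·10 + 13)/6 = 60/6 = 10

Forward pass:
ES_API spec = 0; EF_API spec = 8
ES_Backend dev = 0; EF_Backend dev = 11
ES_Frontend dev = max(EF_API spec=8, EF_Backend dev=11) = 11; EF_Frontend dev = 11+2 = 13
ES_Database migration = max(EF_API spec=8, EF_Frontend dev=13) = 13; EF_Database migration = 13+10 = 23
Expected project duration μ = 23 days. Critical path: Backend dev → Frontend dev → Database migration.

23 days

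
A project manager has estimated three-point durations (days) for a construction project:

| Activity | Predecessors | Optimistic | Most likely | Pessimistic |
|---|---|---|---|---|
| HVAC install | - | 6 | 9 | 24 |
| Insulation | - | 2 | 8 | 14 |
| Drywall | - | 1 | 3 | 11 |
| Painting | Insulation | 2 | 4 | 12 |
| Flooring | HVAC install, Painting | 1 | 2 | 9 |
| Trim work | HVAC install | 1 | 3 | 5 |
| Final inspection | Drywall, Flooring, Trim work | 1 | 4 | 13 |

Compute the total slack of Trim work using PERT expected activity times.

2 days

te_HVAC install = (6 + 4·9 + 24)/6 = 66/6 = 11
te_Insulation = (2 + 4·8 + 14)/6 = 48/6 = 8
te_Drywall = (1 + 4·3 + 11)/6 = 24/6 = 4
te_Painting = (2 + 4·4 + 12)/6 = 30/6 = 5
te_Flooring = (1 + 4·2 + 9)/6 = 18/6 = 3
te_Trim work = (1 + 4·3 + 5)/6 = 18/6 = 3
te_Final inspection = (1 + 4·4 + 13)/6 = 30/6 = 5

Forward pass:
ES_HVAC install = 0; EF_HVAC install = 11
ES_Insulation = 0; EF_Insulation = 8
ES_Drywall = 0; EF_Drywall = 4
ES_Painting = 8; EF_Painting = 8+5 = 13
ES_Flooring = max(EF_HVAC install=11, EF_Painting=13) = 13; EF_Flooring = 13+3 = 16
ES_Trim work = 11; EF_Trim work = 11+3 = 14
ES_Final inspection = max(EF_Drywall=4, EF_Flooring=16, EF_Trim work=14) = 16; EF_Final inspection = 16+5 = 21
Expected project duration μ = 21 days. Critical path: Insulation → Painting → Flooring → Final inspection.

Backward pass:
LF_Final inspection = 21; LS_Final inspection = 21−5 = 16
LF_Trim work = LS_Final inspection = 16; LS_Trim work = 16−3 = 13
LF_Flooring = LS_Final inspection = 16; LS_Flooring = 16−3 = 13
LF_Painting = LS_Flooring = 13; LS_Painting = 13−5 = 8
LF_Drywall = LS_Final inspection = 16; LS_Drywall = 16−4 = 12
LF_Insulation = LS_Painting = 8; LS_Insulation = 8−8 = 0
LF_HVAC install = min(LS_Flooring=13, LS_Trim work=13) = 13; LS_HVAC install = 13−11 = 2
Slack_Trim work = LS_Trim work − ES_Trim work = 13 − 11 = 2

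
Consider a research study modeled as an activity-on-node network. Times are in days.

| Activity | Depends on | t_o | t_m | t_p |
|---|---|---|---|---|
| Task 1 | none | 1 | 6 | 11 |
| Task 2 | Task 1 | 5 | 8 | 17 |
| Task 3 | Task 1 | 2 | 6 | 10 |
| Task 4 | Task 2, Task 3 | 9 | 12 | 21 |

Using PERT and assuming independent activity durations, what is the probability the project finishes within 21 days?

0.016

te_Task 1 = (1 + 4·6 + 11)/6 = 36/6 = 6; σ²_Task 1 = ((11−1)/6)² = 2.778
te_Task 2 = (5 + 4·8 + 17)/6 = 54/6 = 9; σ²_Task 2 = ((17−5)/6)² = 4.000
te_Task 3 = (2 + 4·6 + 10)/6 = 36/6 = 6; σ²_Task 3 = ((10−2)/6)² = 1.778
te_Task 4 = (9 + 4·12 + 21)/6 = 78/6 = 13; σ²_Task 4 = ((21−9)/6)² = 4.000

Forward pass:
ES_Task 1 = 0; EF_Task 1 = 6
ES_Task 2 = 6; EF_Task 2 = 6+9 = 15
ES_Task 3 = 6; EF_Task 3 = 6+6 = 12
ES_Task 4 = max(EF_Task 2=15, EF_Task 3=12) = 15; EF_Task 4 = 15+13 = 28
Expected project duration μ = 28 days. Critical path: Task 1 → Task 2 → Task 4.

Variance along critical path = 2.778 + 4.000 + 4.000 = 10.778; σ = √10.778 = 3.283 days.
Z = (21 − 28) / 3.283 = -2.132
P(T ≤ 21) = Φ(-2.132) ≈ 0.016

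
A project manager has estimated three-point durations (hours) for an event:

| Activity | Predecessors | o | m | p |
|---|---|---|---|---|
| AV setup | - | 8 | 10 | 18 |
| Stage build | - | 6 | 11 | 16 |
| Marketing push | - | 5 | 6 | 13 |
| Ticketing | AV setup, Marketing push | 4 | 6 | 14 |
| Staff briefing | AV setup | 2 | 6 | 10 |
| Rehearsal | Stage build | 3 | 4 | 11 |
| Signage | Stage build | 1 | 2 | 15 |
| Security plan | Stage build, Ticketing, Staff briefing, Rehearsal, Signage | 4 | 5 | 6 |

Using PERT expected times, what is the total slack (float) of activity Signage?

3 hours

te_AV setup = (8 + 4·10 + 18)/6 = 66/6 = 11
te_Stage build = (6 + 4·11 + 16)/6 = 66/6 = 11
te_Marketing push = (5 + 4·6 + 13)/6 = 42/6 = 7
te_Ticketing = (4 + 4·6 + 14)/6 = 42/6 = 7
te_Staff briefing = (2 + 4·6 + 10)/6 = 36/6 = 6
te_Rehearsal = (3 + 4·4 + 11)/6 = 30/6 = 5
te_Signage = (1 + 4·2 + 15)/6 = 24/6 = 4
te_Security plan = (4 + 4·5 + 6)/6 = 30/6 = 5

Forward pass:
ES_AV setup = 0; EF_AV setup = 11
ES_Stage build = 0; EF_Stage build = 11
ES_Marketing push = 0; EF_Marketing push = 7
ES_Ticketing = max(EF_AV setup=11, EF_Marketing push=7) = 11; EF_Ticketing = 11+7 = 18
ES_Staff briefing = 11; EF_Staff briefing = 11+6 = 17
ES_Rehearsal = 11; EF_Rehearsal = 11+5 = 16
ES_Signage = 11; EF_Signage = 11+4 = 15
ES_Security plan = max(EF_Stage build=11, EF_Ticketing=18, EF_Staff briefing=17, EF_Rehearsal=16, EF_Signage=15) = 18; EF_Security plan = 18+5 = 23
Expected project duration μ = 23 hours. Critical path: AV setup → Ticketing → Security plan.

Backward pass:
LF_Security plan = 23; LS_Security plan = 23−5 = 18
LF_Signage = LS_Security plan = 18; LS_Signage = 18−4 = 14
LF_Rehearsal = LS_Security plan = 18; LS_Rehearsal = 18−5 = 13
LF_Staff briefing = LS_Security plan = 18; LS_Staff briefing = 18−6 = 12
LF_Ticketing = LS_Security plan = 18; LS_Ticketing = 18−7 = 11
LF_Marketing push = LS_Ticketing = 11; LS_Marketing push = 11−7 = 4
LF_Stage build = min(LS_Rehearsal=13, LS_Signage=14, LS_Security plan=18) = 13; LS_Stage build = 13−11 = 2
LF_AV setup = min(LS_Ticketing=11, LS_Staff briefing=12) = 11; LS_AV setup = 11−11 = 0
Slack_Signage = LS_Signage − ES_Signage = 14 − 11 = 3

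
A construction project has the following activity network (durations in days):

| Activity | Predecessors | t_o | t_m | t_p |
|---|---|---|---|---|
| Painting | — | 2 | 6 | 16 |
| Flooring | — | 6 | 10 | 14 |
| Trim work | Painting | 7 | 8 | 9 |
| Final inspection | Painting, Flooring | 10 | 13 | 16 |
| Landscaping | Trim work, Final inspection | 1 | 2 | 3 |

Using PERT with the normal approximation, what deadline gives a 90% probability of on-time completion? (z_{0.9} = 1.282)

te_Painting = (2 + 4·6 + 16)/6 = 42/6 = 7; σ²_Painting = ((16−2)/6)² = 5.444
te_Flooring = (6 + 4·10 + 14)/6 = 60/6 = 10; σ²_Flooring = ((14−6)/6)² = 1.778
te_Trim work = (7 + 4·8 + 9)/6 = 48/6 = 8; σ²_Trim work = ((9−7)/6)² = 0.111
te_Final inspection = (10 + 4·13 + 16)/6 = 78/6 = 13; σ²_Final inspection = ((16−10)/6)² = 1.000
te_Landscaping = (1 + 4·2 + 3)/6 = 12/6 = 2; σ²_Landscaping = ((3−1)/6)² = 0.111

Forward pass:
ES_Painting = 0; EF_Painting = 7
ES_Flooring = 0; EF_Flooring = 10
ES_Trim work = 7; EF_Trim work = 7+8 = 15
ES_Final inspection = max(EF_Painting=7, EF_Flooring=10) = 10; EF_Final inspection = 10+13 = 23
ES_Landscaping = max(EF_Trim work=15, EF_Final inspection=23) = 23; EF_Landscaping = 23+2 = 25
Expected project duration μ = 25 days. Critical path: Flooring → Final inspection → Landscaping.

Variance along critical path = 1.778 + 1.000 + 0.111 = 2.889; σ = 1.700 days.
D = μ + z·σ = 25 + 1.282·1.700 = 27.2 days

27.2 days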